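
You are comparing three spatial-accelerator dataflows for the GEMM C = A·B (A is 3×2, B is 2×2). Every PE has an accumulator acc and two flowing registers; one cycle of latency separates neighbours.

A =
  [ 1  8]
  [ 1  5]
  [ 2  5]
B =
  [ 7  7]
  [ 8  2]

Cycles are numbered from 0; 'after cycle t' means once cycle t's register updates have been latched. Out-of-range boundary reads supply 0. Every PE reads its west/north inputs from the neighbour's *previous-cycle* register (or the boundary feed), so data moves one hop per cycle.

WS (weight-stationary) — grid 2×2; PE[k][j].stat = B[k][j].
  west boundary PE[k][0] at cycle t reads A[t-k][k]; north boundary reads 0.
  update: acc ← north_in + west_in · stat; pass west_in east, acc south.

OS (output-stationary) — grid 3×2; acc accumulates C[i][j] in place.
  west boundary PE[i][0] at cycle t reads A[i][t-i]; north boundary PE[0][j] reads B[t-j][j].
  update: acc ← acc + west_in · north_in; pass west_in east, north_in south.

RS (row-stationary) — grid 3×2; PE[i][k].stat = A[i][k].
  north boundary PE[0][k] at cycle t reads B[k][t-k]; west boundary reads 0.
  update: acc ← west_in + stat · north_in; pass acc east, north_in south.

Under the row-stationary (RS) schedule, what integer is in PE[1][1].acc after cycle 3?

PE[1][1].acc = 17

RS on a 3×2 grid — tracing PE[1][1] and its feeders:
  c0 r0c1: 0 / 0 / 0
  c0 r1c0: 0 / 0 / 0
  c0 r1c1: 0 / 0 / 0
  c1 r0c1: 71 / 71 / 8
  c1 r1c0: 7 / 7 / 7
  c1 r1c1: 0 / 0 / 0
  c2 r0c1: 23 / 23 / 2
  c2 r1c0: 7 / 7 / 7
  c2 r1c1: 47 / 47 / 8
  c3 r0c1: 0 / 0 / 0
  c3 r1c0: 0 / 0 / 0
  c3 r1c1: 17 / 17 / 2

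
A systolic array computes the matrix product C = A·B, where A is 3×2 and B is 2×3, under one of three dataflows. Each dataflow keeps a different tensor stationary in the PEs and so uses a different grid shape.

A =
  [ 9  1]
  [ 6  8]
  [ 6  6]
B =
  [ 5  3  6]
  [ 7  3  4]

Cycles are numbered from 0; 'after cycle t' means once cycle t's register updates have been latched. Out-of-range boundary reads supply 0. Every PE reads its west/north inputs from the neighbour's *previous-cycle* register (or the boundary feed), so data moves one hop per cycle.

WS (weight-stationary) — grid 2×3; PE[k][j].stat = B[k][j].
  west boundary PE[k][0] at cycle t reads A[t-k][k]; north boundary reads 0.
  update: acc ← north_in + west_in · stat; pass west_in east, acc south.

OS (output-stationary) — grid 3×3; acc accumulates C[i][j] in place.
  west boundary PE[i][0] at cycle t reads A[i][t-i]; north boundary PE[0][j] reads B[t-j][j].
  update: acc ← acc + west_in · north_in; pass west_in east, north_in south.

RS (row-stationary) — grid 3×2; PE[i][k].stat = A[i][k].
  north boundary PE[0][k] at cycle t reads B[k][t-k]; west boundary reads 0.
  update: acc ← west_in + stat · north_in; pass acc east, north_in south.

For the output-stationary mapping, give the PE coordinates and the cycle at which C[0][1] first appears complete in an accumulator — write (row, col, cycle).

Under OS, C[0][1] lands at PE[0][1]:
  cycle 0: PE[0][1] → acc 0, east 0, south 0
  cycle 1: PE[0][1] → acc 27, east 9, south 3
  cycle 2: PE[0][1] → acc 30, east 1, south 3

(row, col, cycle) = (0, 1, 2)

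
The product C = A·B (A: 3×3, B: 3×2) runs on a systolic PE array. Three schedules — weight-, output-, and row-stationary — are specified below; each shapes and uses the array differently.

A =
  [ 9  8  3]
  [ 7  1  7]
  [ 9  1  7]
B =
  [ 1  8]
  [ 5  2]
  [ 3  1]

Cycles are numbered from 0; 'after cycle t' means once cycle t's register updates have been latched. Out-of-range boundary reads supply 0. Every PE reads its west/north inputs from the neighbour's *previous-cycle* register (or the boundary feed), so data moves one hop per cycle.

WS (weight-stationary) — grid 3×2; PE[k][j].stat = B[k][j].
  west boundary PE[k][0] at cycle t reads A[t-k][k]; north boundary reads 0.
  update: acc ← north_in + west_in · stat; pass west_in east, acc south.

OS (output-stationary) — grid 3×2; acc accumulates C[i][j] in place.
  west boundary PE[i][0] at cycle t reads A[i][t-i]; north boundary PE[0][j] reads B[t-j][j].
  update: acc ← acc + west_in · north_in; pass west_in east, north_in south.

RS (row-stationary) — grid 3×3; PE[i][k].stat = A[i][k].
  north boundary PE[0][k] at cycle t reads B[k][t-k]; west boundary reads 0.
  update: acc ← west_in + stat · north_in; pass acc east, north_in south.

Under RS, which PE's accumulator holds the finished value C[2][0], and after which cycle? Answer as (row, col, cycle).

Under RS, C[2][0] lands at PE[2][2]:
  0: (2,2).acc=0  regs=<0,0>
  1: (2,2).acc=0  regs=<0,0>
  2: (2,2).acc=0  regs=<0,0>
  3: (2,2).acc=0  regs=<0,0>
  4: (2,2).acc=35  regs=<35,3>

(row, col, cycle) = (2, 2, 4)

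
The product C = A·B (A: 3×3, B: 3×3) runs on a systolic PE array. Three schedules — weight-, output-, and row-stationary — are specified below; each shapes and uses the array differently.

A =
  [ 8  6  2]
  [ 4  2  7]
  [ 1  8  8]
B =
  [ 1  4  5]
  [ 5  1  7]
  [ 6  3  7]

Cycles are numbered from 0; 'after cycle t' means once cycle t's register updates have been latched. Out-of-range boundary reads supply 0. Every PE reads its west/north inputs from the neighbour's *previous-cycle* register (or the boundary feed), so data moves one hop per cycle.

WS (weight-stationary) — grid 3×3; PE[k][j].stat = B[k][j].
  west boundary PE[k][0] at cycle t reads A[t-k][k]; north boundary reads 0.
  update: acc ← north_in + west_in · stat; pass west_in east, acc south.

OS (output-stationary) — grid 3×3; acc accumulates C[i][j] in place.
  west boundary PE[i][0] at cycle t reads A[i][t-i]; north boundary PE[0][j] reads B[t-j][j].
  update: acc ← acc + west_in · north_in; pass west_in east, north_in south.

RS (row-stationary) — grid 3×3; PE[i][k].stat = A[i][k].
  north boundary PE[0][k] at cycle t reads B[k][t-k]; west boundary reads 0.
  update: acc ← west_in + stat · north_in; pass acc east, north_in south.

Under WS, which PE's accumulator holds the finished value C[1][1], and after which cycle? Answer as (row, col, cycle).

WS — PE[2][1] is where C[1][1] collects:
  step 0 · PE2,1: acc=0; fwd→0 fwd↓0
  step 1 · PE2,1: acc=0; fwd→0 fwd↓0
  step 2 · PE2,1: acc=0; fwd→0 fwd↓0
  step 3 · PE2,1: acc=44; fwd→2 fwd↓44
  step 4 · PE2,1: acc=39; fwd→7 fwd↓39

(row, col, cycle) = (2, 1, 4)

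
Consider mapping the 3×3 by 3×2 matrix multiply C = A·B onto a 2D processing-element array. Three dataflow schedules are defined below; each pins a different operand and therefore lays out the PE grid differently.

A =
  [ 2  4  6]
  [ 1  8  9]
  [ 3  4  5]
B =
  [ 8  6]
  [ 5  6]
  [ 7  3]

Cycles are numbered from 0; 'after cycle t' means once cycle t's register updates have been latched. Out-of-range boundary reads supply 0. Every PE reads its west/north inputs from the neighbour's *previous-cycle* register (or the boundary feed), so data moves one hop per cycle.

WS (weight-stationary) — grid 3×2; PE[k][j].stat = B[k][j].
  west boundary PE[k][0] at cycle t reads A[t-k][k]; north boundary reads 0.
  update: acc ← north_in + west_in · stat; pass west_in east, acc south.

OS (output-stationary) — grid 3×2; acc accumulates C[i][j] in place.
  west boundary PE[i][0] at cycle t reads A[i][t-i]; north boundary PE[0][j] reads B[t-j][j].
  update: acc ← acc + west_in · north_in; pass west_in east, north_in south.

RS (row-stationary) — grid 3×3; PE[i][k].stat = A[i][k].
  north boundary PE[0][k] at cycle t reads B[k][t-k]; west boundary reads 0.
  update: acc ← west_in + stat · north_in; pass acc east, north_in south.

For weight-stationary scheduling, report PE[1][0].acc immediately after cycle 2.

PE[1][0].acc = 48

WS 3×2: PE[1][0] cycle-by-cycle (with neighbour feeds):
  c0 r0c0: 16 / 2 / 16
  c0 r1c0: 0 / 0 / 0
  c1 r0c0: 8 / 1 / 8
  c1 r1c0: 36 / 4 / 36
  c2 r0c0: 24 / 3 / 24
  c2 r1c0: 48 / 8 / 48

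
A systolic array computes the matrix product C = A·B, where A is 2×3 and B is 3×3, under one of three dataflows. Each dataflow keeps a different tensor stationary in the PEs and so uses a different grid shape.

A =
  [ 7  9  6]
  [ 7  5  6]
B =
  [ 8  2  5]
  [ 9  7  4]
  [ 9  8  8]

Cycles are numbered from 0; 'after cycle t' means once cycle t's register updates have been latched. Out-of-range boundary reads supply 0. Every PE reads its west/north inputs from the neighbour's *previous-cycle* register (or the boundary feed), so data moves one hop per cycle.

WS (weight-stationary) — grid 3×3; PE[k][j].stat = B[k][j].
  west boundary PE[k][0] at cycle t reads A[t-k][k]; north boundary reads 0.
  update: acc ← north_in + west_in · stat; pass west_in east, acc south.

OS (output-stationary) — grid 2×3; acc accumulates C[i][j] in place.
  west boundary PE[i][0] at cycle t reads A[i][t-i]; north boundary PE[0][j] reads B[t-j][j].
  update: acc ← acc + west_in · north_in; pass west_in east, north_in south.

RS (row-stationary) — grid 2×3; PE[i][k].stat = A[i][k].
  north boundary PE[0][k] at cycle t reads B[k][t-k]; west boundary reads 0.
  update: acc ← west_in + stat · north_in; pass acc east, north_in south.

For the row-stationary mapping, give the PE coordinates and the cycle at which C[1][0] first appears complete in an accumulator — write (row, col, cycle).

(row, col, cycle) = (1, 2, 3)

Under RS, C[1][0] lands at PE[1][2]:
  @0  [1,2]  acc 0  |  →0  ↓0
  @1  [1,2]  acc 0  |  →0  ↓0
  @2  [1,2]  acc 0  |  →0  ↓0
  @3  [1,2]  acc 155  |  →155  ↓9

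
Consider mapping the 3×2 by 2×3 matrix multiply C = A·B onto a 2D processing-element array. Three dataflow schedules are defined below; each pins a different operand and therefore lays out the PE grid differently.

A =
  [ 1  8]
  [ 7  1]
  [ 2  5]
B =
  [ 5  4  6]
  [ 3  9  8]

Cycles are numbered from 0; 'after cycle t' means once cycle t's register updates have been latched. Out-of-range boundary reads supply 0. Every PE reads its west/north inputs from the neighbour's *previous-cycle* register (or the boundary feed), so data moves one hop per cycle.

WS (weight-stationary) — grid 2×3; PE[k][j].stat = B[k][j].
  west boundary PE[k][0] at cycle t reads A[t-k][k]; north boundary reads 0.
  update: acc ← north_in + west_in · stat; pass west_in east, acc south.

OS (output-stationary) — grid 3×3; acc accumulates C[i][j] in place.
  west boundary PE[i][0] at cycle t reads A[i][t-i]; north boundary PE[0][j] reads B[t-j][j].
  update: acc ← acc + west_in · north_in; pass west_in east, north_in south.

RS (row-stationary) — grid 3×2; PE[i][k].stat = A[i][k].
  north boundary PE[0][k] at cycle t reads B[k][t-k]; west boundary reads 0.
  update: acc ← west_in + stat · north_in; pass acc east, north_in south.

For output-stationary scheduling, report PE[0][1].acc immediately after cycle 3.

OS (3×3). Following PE[0][1] plus its west/north inputs:
  cycle 0: PE[0][0] → acc 5, east 1, south 5
  cycle 0: PE[0][1] → acc 0, east 0, south 0
  cycle 1: PE[0][0] → acc 29, east 8, south 3
  cycle 1: PE[0][1] → acc 4, east 1, south 4
  cycle 2: PE[0][0] → acc 29, east 0, south 0
  cycle 2: PE[0][1] → acc 76, east 8, south 9
  cycle 3: PE[0][0] → acc 29, east 0, south 0
  cycle 3: PE[0][1] → acc 76, east 0, south 0

PE[0][1].acc = 76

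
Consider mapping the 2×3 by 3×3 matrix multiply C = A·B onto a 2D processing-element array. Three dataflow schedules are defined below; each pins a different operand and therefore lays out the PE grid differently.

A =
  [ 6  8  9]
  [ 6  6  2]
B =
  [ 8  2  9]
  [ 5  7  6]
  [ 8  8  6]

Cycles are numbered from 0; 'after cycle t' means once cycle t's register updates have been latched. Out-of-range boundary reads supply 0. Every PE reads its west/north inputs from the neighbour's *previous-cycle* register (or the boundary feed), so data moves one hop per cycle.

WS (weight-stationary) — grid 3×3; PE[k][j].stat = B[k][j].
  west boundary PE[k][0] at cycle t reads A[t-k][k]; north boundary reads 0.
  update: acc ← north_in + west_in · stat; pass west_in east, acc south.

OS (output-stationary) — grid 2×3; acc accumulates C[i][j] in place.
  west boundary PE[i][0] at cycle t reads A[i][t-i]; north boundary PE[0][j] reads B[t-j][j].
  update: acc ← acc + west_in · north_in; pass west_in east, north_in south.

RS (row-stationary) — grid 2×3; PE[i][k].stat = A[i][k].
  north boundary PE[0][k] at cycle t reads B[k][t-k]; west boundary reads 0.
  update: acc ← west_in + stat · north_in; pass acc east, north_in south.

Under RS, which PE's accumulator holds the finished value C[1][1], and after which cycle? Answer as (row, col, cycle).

(row, col, cycle) = (1, 2, 4)

RS: C[1][1] accumulates in PE[1][2]:
  c0 r1c2: 0 / 0 / 0
  c1 r1c2: 0 / 0 / 0
  c2 r1c2: 0 / 0 / 0
  c3 r1c2: 94 / 94 / 8
  c4 r1c2: 70 / 70 / 8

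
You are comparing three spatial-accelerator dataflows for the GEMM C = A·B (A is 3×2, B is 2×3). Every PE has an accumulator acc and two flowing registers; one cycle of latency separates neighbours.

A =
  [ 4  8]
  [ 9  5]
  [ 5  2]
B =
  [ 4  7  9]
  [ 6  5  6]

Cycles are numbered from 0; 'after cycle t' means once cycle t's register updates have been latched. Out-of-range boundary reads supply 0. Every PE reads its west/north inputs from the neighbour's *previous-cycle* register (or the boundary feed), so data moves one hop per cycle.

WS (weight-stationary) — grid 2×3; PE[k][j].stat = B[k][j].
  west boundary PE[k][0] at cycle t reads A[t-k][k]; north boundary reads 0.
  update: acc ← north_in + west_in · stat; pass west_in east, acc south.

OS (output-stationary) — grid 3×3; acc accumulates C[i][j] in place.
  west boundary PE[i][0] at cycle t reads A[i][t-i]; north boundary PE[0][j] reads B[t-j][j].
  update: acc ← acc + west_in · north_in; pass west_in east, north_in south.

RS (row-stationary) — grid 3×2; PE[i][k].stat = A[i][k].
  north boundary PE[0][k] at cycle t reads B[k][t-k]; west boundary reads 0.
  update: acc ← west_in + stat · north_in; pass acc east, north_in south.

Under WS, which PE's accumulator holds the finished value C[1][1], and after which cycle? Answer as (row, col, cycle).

(row, col, cycle) = (1, 1, 3)

WS: C[1][1] accumulates in PE[1][1]:
  0: (1,1).acc=0  regs=<0,0>
  1: (1,1).acc=0  regs=<0,0>
  2: (1,1).acc=68  regs=<8,68>
  3: (1,1).acc=88  regs=<5,88>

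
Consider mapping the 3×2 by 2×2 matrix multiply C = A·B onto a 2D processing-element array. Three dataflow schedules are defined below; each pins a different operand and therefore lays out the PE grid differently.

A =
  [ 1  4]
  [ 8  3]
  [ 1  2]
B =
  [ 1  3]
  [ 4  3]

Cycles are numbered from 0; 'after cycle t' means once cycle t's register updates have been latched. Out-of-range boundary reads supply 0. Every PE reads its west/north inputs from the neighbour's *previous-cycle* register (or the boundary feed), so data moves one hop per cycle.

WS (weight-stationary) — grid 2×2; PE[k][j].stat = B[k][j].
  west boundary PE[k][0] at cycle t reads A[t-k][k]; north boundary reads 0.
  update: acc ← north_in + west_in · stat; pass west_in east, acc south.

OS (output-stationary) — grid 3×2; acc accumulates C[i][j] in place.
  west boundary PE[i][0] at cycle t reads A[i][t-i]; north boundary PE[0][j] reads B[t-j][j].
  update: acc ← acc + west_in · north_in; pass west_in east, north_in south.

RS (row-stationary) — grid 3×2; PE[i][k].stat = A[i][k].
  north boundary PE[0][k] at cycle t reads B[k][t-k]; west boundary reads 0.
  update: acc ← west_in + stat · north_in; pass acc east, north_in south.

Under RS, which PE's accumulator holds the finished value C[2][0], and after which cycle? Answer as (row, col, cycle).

(row, col, cycle) = (2, 1, 3)

RS — PE[2][1] is where C[2][0] collects:
  [0] (2,1) acc=0 (h:0 v:0)
  [1] (2,1) acc=0 (h:0 v:0)
  [2] (2,1) acc=0 (h:0 v:0)
  [3] (2,1) acc=9 (h:9 v:4)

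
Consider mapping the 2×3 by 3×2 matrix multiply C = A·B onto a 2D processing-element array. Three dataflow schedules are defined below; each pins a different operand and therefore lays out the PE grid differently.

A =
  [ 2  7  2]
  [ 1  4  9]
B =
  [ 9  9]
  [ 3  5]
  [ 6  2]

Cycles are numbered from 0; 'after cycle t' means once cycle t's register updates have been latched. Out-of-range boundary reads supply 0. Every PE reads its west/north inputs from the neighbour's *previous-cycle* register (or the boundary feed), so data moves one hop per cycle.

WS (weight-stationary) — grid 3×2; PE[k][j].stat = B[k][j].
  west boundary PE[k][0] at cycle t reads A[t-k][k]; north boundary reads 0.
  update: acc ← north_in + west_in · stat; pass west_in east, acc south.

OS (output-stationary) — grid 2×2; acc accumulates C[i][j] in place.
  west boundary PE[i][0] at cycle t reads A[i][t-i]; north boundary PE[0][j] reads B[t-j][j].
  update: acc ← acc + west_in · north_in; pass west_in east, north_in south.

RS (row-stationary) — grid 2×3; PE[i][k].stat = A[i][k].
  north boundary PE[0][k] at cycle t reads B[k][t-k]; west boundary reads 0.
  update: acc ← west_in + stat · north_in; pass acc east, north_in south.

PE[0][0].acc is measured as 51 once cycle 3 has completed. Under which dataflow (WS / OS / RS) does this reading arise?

dataflow = OS

— WS: 3×2; PE[0][0] trace:
  after 0 — PE[0][0] acc=18, pass-E 2, pass-S 18
  after 1 — PE[0][0] acc=9, pass-E 1, pass-S 9
  after 2 — PE[0][0] acc=0, pass-E 0, pass-S 0
  after 3 — PE[0][0] acc=0, pass-E 0, pass-S 0
— OS: 2×2; PE[0][0] trace:
  after 0 — PE[0][0] acc=18, pass-E 2, pass-S 9
  after 1 — PE[0][0] acc=39, pass-E 7, pass-S 3
  after 2 — PE[0][0] acc=51, pass-E 2, pass-S 6
  after 3 — PE[0][0] acc=51, pass-E 0, pass-S 0
— RS: 2×3; PE[0][0] trace:
  after 0 — PE[0][0] acc=18, pass-E 18, pass-S 9
  after 1 — PE[0][0] acc=18, pass-E 18, pass-S 9
  after 2 — PE[0][0] acc=0, pass-E 0, pass-S 0
  after 3 — PE[0][0] acc=0, pass-E 0, pass-S 0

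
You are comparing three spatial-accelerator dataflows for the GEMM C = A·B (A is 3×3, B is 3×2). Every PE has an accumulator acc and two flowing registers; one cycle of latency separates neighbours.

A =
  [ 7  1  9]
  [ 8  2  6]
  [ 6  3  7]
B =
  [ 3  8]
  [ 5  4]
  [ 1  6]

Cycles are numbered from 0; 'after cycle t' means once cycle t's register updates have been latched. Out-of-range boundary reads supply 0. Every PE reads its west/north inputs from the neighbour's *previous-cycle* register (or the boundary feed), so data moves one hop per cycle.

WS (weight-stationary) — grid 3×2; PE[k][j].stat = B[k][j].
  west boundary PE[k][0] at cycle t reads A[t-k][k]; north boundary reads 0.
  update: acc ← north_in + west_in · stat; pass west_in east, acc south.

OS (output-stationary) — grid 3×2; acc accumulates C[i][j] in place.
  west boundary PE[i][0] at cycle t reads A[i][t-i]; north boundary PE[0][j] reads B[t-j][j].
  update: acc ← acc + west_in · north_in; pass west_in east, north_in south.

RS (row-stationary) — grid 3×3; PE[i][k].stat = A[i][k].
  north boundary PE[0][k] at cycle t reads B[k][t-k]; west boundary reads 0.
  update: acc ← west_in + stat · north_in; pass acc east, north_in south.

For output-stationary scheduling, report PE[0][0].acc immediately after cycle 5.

PE[0][0].acc = 35

OS (3×2). Following PE[0][0] plus its west/north inputs:
  c0 r0c0: 21 / 7 / 3
  c1 r0c0: 26 / 1 / 5
  c2 r0c0: 35 / 9 / 1
  c3 r0c0: 35 / 0 / 0
  c4 r0c0: 35 / 0 / 0
  c5 r0c0: 35 / 0 / 0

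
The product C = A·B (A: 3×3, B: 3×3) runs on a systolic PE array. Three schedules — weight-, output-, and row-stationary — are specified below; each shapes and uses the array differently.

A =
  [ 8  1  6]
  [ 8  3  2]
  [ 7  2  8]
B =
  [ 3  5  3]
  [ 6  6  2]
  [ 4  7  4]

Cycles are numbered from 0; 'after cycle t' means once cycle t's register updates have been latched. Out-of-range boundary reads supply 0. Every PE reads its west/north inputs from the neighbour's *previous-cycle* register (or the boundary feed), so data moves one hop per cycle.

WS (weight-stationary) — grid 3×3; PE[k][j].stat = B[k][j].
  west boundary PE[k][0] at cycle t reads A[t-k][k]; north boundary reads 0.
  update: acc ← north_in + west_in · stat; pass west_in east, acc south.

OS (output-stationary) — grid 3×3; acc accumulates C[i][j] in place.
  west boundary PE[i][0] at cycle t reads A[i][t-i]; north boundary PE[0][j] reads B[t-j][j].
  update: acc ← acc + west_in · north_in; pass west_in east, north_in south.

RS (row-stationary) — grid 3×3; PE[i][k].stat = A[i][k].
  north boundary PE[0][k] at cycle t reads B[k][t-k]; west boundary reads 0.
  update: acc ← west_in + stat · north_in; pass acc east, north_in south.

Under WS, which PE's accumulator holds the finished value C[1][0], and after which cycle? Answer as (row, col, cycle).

(row, col, cycle) = (2, 0, 3)

Under WS, C[1][0] lands at PE[2][0]:
  after 0 — PE[2][0] acc=0, pass-E 0, pass-S 0
  after 1 — PE[2][0] acc=0, pass-E 0, pass-S 0
  after 2 — PE[2][0] acc=54, pass-E 6, pass-S 54
  after 3 — PE[2][0] acc=50, pass-E 2, pass-S 50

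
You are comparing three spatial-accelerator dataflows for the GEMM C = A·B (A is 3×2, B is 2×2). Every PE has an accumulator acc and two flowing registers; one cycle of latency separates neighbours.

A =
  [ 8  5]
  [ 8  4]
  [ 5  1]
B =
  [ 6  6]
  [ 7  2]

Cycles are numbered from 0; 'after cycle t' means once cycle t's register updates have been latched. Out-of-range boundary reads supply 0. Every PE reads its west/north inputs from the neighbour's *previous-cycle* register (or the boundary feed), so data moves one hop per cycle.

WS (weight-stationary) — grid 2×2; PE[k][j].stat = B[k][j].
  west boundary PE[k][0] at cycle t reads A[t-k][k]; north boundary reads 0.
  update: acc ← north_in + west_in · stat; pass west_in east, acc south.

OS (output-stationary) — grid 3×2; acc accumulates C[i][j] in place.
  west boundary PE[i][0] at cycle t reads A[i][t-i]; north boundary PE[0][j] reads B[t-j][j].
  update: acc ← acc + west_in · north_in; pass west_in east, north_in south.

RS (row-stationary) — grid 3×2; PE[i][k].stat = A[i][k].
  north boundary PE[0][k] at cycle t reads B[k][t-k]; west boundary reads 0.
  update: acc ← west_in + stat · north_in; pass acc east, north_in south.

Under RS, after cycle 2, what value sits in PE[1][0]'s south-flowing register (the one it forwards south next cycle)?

Tracing RS — 3×2 array, target PE[1][0]:
  t=0 PE[0][0]: acc=48 h=48 v=6
  t=0 PE[1][0]: acc=0 h=0 v=0
  t=1 PE[0][0]: acc=48 h=48 v=6
  t=1 PE[1][0]: acc=48 h=48 v=6
  t=2 PE[0][0]: acc=0 h=0 v=0
  t=2 PE[1][0]: acc=48 h=48 v=6

register = 6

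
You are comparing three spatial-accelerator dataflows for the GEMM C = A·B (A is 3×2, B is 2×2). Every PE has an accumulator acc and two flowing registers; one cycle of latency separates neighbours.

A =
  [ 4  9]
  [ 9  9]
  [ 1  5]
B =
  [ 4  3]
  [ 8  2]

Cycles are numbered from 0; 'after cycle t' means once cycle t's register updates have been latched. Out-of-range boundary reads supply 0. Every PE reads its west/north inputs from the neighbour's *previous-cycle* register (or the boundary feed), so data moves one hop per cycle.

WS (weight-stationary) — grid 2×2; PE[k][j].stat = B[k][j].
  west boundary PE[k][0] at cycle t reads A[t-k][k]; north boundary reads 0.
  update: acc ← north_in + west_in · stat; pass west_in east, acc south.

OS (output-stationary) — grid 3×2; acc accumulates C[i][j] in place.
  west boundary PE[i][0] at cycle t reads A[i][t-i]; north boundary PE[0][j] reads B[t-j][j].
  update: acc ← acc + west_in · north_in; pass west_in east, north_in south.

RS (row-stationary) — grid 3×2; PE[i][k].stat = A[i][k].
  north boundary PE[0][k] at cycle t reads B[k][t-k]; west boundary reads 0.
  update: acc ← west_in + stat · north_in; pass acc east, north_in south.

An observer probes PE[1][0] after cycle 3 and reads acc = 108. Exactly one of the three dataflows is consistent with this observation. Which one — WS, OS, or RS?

— WS: 2×2; PE[1][0] trace:
  cycle 0: PE[1][0] → acc 0, east 0, south 0
  cycle 1: PE[1][0] → acc 88, east 9, south 88
  cycle 2: PE[1][0] → acc 108, east 9, south 108
  cycle 3: PE[1][0] → acc 44, east 5, south 44
— OS: 3×2; PE[1][0] trace:
  cycle 0: PE[1][0] → acc 0, east 0, south 0
  cycle 1: PE[1][0] → acc 36, east 9, south 4
  cycle 2: PE[1][0] → acc 108, east 9, south 8
  cycle 3: PE[1][0] → acc 108, east 0, south 0
— RS: 3×2; PE[1][0] trace:
  cycle 0: PE[1][0] → acc 0, east 0, south 0
  cycle 1: PE[1][0] → acc 36, east 36, south 4
  cycle 2: PE[1][0] → acc 27, east 27, south 3
  cycle 3: PE[1][0] → acc 0, east 0, south 0

dataflow = OS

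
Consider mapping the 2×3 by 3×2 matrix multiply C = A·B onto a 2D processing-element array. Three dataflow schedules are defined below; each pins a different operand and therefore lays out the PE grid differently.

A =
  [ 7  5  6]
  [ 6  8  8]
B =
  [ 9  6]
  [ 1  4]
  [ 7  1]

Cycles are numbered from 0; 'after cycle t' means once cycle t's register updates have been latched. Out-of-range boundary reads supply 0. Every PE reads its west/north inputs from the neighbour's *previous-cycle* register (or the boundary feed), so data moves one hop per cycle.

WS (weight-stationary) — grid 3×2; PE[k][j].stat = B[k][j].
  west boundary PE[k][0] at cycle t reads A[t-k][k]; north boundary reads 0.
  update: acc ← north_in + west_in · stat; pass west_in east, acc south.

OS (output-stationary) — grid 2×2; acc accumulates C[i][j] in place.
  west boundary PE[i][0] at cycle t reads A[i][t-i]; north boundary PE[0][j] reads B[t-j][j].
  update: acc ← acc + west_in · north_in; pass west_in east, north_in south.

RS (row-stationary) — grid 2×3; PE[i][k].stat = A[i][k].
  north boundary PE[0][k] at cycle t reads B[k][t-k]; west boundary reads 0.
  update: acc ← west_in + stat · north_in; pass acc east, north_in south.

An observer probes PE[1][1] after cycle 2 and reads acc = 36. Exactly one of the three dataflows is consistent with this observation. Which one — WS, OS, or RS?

WS [3×2] PE[1][1] across cycles:
  c0 r1c1: 0 / 0 / 0
  c1 r1c1: 0 / 0 / 0
  c2 r1c1: 62 / 5 / 62
OS [2×2] PE[1][1] across cycles:
  c0 r1c1: 0 / 0 / 0
  c1 r1c1: 0 / 0 / 0
  c2 r1c1: 36 / 6 / 6
RS [2×3] PE[1][1] across cycles:
  c0 r1c1: 0 / 0 / 0
  c1 r1c1: 0 / 0 / 0
  c2 r1c1: 62 / 62 / 1

dataflow = OS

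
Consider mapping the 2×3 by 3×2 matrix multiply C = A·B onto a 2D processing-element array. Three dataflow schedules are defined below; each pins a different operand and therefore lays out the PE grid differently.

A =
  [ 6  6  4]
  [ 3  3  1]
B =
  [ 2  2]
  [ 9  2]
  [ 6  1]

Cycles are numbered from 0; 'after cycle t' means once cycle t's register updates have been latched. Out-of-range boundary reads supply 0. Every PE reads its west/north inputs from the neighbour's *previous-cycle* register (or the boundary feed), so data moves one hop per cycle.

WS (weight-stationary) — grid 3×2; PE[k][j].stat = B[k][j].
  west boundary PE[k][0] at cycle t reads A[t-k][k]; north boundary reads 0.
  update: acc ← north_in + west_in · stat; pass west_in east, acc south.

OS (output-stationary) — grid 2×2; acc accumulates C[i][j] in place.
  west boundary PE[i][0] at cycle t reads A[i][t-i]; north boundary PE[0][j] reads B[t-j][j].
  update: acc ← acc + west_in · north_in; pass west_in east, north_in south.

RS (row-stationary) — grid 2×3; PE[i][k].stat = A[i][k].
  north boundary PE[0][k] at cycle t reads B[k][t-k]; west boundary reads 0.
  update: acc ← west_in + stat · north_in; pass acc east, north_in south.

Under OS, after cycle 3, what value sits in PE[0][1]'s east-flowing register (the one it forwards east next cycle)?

register = 4

OS 2×2: PE[0][1] cycle-by-cycle (with neighbour feeds):
  after 0 — PE[0][0] acc=12, pass-E 6, pass-S 2
  after 0 — PE[0][1] acc=0, pass-E 0, pass-S 0
  after 1 — PE[0][0] acc=66, pass-E 6, pass-S 9
  after 1 — PE[0][1] acc=12, pass-E 6, pass-S 2
  after 2 — PE[0][0] acc=90, pass-E 4, pass-S 6
  after 2 — PE[0][1] acc=24, pass-E 6, pass-S 2
  after 3 — PE[0][0] acc=90, pass-E 0, pass-S 0
  after 3 — PE[0][1] acc=28, pass-E 4, pass-S 1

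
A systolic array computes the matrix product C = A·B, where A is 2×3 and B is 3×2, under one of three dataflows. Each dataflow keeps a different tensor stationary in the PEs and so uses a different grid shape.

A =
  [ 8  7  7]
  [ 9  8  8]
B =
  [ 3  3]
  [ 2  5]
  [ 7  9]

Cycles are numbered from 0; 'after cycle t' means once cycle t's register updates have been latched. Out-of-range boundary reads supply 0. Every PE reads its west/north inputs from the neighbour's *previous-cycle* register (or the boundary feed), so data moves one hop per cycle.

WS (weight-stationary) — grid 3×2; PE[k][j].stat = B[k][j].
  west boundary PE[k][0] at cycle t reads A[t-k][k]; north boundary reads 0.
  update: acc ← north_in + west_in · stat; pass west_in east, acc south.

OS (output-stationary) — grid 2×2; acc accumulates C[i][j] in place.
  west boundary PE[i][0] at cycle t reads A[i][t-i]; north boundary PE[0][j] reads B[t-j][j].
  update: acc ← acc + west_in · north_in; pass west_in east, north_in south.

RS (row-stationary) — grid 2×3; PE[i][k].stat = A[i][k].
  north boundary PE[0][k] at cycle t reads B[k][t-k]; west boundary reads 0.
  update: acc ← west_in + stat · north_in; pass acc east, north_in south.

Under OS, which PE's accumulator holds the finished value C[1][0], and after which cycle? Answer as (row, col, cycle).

(row, col, cycle) = (1, 0, 3)

OS — PE[1][0] is where C[1][0] collects:
  0: (1,0).acc=0  regs=<0,0>
  1: (1,0).acc=27  regs=<9,3>
  2: (1,0).acc=43  regs=<8,2>
  3: (1,0).acc=99  regs=<8,7>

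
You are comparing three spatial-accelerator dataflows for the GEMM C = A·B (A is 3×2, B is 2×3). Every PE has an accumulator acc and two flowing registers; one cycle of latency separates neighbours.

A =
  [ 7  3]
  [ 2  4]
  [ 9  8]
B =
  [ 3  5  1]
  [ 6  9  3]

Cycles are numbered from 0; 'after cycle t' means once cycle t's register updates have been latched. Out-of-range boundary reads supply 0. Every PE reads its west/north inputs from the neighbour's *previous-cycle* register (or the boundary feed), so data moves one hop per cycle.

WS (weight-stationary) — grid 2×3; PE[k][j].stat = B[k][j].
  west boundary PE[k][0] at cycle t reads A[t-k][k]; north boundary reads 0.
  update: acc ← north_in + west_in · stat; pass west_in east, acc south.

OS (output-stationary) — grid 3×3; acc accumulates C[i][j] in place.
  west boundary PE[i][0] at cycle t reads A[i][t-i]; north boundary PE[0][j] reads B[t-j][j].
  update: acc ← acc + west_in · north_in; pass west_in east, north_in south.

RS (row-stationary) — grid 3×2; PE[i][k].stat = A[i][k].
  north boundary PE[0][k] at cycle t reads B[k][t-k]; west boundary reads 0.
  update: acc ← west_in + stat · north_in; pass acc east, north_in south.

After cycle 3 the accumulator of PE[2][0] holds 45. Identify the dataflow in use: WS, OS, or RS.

WS (2×3): PE[2][0] does not exist.
OS [3×3] PE[2][0] across cycles:
  0: (2,0).acc=0  regs=<0,0>
  1: (2,0).acc=0  regs=<0,0>
  2: (2,0).acc=27  regs=<9,3>
  3: (2,0).acc=75  regs=<8,6>
RS [3×2] PE[2][0] across cycles:
  0: (2,0).acc=0  regs=<0,0>
  1: (2,0).acc=0  regs=<0,0>
  2: (2,0).acc=27  regs=<27,3>
  3: (2,0).acc=45  regs=<45,5>

dataflow = RS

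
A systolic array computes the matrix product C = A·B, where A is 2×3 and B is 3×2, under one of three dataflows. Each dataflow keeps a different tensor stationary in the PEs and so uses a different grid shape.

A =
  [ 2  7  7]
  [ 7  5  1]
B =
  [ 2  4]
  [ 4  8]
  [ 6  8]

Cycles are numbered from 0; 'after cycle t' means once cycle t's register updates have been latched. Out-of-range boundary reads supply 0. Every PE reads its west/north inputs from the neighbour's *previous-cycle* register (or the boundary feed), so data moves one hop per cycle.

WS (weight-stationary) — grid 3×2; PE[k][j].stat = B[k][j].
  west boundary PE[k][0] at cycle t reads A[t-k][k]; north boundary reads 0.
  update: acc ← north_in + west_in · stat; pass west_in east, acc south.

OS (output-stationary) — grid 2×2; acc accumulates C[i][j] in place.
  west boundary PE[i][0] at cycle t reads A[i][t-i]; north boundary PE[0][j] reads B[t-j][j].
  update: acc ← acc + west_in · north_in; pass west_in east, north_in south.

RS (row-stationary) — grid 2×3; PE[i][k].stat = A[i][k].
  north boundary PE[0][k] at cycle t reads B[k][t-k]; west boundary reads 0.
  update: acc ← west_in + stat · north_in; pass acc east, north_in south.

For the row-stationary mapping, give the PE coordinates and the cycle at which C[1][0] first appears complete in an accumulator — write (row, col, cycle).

RS — PE[1][2] is where C[1][0] collects:
  after 0 — PE[1][2] acc=0, pass-E 0, pass-S 0
  after 1 — PE[1][2] acc=0, pass-E 0, pass-S 0
  after 2 — PE[1][2] acc=0, pass-E 0, pass-S 0
  after 3 — PE[1][2] acc=40, pass-E 40, pass-S 6

(row, col, cycle) = (1, 2, 3)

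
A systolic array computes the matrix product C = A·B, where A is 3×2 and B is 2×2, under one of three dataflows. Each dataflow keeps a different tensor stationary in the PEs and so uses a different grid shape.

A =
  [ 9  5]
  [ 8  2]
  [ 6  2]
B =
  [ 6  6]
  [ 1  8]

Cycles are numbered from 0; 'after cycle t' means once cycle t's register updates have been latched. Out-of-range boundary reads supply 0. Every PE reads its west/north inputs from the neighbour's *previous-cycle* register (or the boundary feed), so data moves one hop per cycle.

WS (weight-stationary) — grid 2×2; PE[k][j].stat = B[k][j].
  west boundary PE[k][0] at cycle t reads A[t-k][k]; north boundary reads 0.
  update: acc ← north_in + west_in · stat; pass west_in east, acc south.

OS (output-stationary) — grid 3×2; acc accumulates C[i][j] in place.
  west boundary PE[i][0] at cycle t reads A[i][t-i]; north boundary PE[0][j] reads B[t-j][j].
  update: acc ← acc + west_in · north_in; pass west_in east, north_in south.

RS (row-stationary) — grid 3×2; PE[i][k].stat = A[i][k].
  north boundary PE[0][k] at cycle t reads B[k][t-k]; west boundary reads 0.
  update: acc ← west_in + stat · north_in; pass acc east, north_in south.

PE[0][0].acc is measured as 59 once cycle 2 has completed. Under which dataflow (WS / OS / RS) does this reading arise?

dataflow = OS

— WS: 2×2; PE[0][0] trace:
  @0  [0,0]  acc 54  |  →9  ↓54
  @1  [0,0]  acc 48  |  →8  ↓48
  @2  [0,0]  acc 36  |  →6  ↓36
— OS: 3×2; PE[0][0] trace:
  @0  [0,0]  acc 54  |  →9  ↓6
  @1  [0,0]  acc 59  |  →5  ↓1
  @2  [0,0]  acc 59  |  →0  ↓0
— RS: 3×2; PE[0][0] trace:
  @0  [0,0]  acc 54  |  →54  ↓6
  @1  [0,0]  acc 54  |  →54  ↓6
  @2  [0,0]  acc 0  |  →0  ↓0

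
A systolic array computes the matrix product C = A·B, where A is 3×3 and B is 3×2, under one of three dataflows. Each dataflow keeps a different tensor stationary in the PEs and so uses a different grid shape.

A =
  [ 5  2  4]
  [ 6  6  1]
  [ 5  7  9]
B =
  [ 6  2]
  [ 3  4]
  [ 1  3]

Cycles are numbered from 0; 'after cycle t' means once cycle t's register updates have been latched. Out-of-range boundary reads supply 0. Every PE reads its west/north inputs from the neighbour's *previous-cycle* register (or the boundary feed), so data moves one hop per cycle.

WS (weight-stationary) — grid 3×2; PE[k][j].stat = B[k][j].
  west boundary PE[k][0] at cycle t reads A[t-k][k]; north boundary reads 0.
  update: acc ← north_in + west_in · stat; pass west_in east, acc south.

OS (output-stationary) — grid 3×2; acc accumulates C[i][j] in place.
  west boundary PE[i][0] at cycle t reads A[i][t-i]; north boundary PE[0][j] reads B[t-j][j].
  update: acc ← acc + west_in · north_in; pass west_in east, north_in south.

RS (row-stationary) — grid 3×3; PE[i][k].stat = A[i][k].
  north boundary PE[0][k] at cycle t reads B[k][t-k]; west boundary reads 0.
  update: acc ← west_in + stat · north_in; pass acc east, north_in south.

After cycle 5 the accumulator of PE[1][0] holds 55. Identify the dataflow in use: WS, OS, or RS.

WS (3×2 grid), PE[1][0]:
  0: (1,0).acc=0  regs=<0,0>
  1: (1,0).acc=36  regs=<2,36>
  2: (1,0).acc=54  regs=<6,54>
  3: (1,0).acc=51  regs=<7,51>
  4: (1,0).acc=0  regs=<0,0>
  5: (1,0).acc=0  regs=<0,0>
OS (3×2 grid), PE[1][0]:
  0: (1,0).acc=0  regs=<0,0>
  1: (1,0).acc=36  regs=<6,6>
  2: (1,0).acc=54  regs=<6,3>
  3: (1,0).acc=55  regs=<1,1>
  4: (1,0).acc=55  regs=<0,0>
  5: (1,0).acc=55  regs=<0,0>
RS (3×3 grid), PE[1][0]:
  0: (1,0).acc=0  regs=<0,0>
  1: (1,0).acc=36  regs=<36,6>
  2: (1,0).acc=12  regs=<12,2>
  3: (1,0).acc=0  regs=<0,0>
  4: (1,0).acc=0  regs=<0,0>
  5: (1,0).acc=0  regs=<0,0>

dataflow = OS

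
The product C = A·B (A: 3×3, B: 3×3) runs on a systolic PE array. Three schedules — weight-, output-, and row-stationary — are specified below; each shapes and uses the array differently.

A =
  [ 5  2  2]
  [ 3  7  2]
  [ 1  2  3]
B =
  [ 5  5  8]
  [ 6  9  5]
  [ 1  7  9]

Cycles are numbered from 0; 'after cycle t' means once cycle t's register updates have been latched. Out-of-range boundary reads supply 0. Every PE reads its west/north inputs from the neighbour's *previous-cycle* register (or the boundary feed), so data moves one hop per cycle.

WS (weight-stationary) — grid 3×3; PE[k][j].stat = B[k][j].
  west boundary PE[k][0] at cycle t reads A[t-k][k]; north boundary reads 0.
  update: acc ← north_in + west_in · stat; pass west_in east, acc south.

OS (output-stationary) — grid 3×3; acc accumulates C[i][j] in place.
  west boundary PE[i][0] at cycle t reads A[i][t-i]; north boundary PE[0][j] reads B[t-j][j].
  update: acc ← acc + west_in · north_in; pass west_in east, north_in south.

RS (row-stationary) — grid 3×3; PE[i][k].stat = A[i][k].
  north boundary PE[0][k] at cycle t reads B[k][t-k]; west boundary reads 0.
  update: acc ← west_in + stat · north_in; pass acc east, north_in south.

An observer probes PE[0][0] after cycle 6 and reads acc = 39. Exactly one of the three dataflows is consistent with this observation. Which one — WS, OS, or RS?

WS [3×3] PE[0][0] across cycles:
  t=0 PE[0][0]: acc=25 h=5 v=25
  t=1 PE[0][0]: acc=15 h=3 v=15
  t=2 PE[0][0]: acc=5 h=1 v=5
  t=3 PE[0][0]: acc=0 h=0 v=0
  t=4 PE[0][0]: acc=0 h=0 v=0
  t=5 PE[0][0]: acc=0 h=0 v=0
  t=6 PE[0][0]: acc=0 h=0 v=0
OS [3×3] PE[0][0] across cycles:
  t=0 PE[0][0]: acc=25 h=5 v=5
  t=1 PE[0][0]: acc=37 h=2 v=6
  t=2 PE[0][0]: acc=39 h=2 v=1
  t=3 PE[0][0]: acc=39 h=0 v=0
  t=4 PE[0][0]: acc=39 h=0 v=0
  t=5 PE[0][0]: acc=39 h=0 v=0
  t=6 PE[0][0]: acc=39 h=0 v=0
RS [3×3] PE[0][0] across cycles:
  t=0 PE[0][0]: acc=25 h=25 v=5
  t=1 PE[0][0]: acc=25 h=25 v=5
  t=2 PE[0][0]: acc=40 h=40 v=8
  t=3 PE[0][0]: acc=0 h=0 v=0
  t=4 PE[0][0]: acc=0 h=0 v=0
  t=5 PE[0][0]: acc=0 h=0 v=0
  t=6 PE[0][0]: acc=0 h=0 v=0

dataflow = OS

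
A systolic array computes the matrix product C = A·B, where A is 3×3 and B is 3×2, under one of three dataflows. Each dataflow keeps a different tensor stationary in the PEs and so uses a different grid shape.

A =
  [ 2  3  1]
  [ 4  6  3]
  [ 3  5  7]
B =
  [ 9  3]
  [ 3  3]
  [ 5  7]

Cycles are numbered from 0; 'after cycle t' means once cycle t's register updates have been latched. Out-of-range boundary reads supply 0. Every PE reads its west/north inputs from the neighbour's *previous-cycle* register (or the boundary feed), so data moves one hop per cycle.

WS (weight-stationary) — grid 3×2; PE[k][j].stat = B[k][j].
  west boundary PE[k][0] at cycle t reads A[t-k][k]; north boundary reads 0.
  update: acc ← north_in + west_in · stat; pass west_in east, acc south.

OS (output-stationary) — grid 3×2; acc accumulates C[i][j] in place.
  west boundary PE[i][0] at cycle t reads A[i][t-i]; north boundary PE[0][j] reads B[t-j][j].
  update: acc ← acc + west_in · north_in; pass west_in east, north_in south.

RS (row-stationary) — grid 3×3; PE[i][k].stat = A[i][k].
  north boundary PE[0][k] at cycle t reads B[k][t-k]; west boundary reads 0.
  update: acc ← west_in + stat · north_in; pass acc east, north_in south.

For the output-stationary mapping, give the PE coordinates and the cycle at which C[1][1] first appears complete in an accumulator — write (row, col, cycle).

Under OS, C[1][1] lands at PE[1][1]:
  [0] (1,1) acc=0 (h:0 v:0)
  [1] (1,1) acc=0 (h:0 v:0)
  [2] (1,1) acc=12 (h:4 v:3)
  [3] (1,1) acc=30 (h:6 v:3)
  [4] (1,1) acc=51 (h:3 v:7)

(row, col, cycle) = (1, 1, 4)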